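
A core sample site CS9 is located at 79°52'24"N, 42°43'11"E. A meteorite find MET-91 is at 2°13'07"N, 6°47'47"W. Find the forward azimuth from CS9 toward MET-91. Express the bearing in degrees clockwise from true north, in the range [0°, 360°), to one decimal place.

CS9: φ = +79.87333°, λ = +42.71972°
MET-91: φ = +2.21861°, λ = -6.79639°
Δλ = -49.5161°
y = sin Δλ · cos φ₂ = -0.760018
x = cos φ₁ sin φ₂ − sin φ₁ cos φ₂ cos Δλ = -0.631834
θ = atan2(y, x) = -129.7381° → 230.2619° (mod 360°)

230.3°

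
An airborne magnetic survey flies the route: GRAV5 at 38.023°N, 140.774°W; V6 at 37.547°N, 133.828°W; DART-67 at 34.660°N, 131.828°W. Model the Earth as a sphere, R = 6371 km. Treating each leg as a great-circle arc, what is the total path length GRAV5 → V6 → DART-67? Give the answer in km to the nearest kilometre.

980 km

GRAV5→V6: c = 0.096147 rad, d = 612.55 km
V6→DART-67: c = 0.057740 rad, d = 367.86 km
Total = 612.55 + 367.86 = 980.41 km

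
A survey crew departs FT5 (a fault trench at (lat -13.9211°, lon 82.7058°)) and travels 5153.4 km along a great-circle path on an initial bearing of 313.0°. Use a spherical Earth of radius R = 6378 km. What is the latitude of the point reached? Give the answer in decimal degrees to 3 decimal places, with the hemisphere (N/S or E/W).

18.198°N

δ = d/R = 5153.4/6378 = 0.807996 rad
φ₂ = arcsin(sin φ₁ cos δ + cos φ₁ sin δ cos θ)
   = arcsin(-0.24059·0.69095 + 0.97063·0.72290·0.68200) = 18.19827°
λ₂ = λ₁ + atan2(sin θ sin δ cos φ₁, cos δ − sin φ₁ sin φ₂) = 48.88924°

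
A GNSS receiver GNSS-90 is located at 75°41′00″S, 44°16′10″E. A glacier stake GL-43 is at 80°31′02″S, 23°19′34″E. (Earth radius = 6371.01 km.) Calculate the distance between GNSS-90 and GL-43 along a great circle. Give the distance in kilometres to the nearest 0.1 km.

GNSS-90: φ = -75.68333°, λ = +44.26944°
GL-43: φ = -80.51722°, λ = +23.32611°
Δφ = -4.8339°,  Δλ = -20.9433°
a = sin²(Δφ/2) + cos φ₁ cos φ₂ sin²(Δλ/2) = 0.003124
c = 2·arcsin(√a) = 0.111847 rad = 6.4083°
d = R·c = 6371.01 × 0.111847 = 712.6 km

712.6 km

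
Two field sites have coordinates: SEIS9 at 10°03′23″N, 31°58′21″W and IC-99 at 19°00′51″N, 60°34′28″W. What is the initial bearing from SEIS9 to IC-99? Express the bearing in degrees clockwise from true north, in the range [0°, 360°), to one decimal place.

291.2°

SEIS9: φ = +10.05639°, λ = -31.97250°
IC-99: φ = +19.01417°, λ = -60.57444°
Δλ = -28.6019°
y = sin Δλ · cos φ₂ = -0.452602
x = cos φ₁ sin φ₂ − sin φ₁ cos φ₂ cos Δλ = 0.175853
θ = atan2(y, x) = -68.7670° → 291.2330° (mod 360°)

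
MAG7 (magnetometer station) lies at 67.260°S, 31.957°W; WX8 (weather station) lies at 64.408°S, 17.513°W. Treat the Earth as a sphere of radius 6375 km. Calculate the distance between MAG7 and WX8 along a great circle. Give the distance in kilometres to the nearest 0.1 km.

728.2 km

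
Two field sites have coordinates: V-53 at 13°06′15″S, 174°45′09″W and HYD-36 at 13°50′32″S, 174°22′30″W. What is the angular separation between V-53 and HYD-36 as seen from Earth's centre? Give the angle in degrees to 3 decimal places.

V-53: φ = -13.10417°, λ = -174.75250°
HYD-36: φ = -13.84222°, λ = -174.37500°
Δφ = -0.7381°,  Δλ = 0.3775°
a = sin²(Δφ/2) + cos φ₁ cos φ₂ sin²(Δλ/2) = 0.000052
c = 2·arcsin(√a) = 0.014387 rad = 0.8243°

0.824°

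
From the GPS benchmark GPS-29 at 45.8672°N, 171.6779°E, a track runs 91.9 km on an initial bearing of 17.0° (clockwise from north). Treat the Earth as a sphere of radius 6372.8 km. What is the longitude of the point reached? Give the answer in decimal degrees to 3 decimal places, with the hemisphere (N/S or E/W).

172.030°E

δ = d/R = 91.9/6372.8 = 0.014421 rad
φ₂ = arcsin(sin φ₁ cos δ + cos φ₁ sin δ cos θ)
   = arcsin(0.71773·0.99990 + 0.69632·0.01442·0.95630) = 46.65681°
λ₂ = λ₁ + atan2(sin θ sin δ cos φ₁, cos δ − sin φ₁ sin φ₂) = 172.02984°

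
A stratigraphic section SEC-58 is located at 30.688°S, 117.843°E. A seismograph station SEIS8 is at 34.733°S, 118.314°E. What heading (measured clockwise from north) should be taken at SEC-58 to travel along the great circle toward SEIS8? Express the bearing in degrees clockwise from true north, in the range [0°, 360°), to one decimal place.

Δλ = 0.4710°
y = sin Δλ · cos φ₂ = 0.006756
x = cos φ₁ sin φ₂ − sin φ₁ cos φ₂ cos Δλ = -0.070554
θ = atan2(y, x) = 174.5305° → 174.5305° (mod 360°)

174.5°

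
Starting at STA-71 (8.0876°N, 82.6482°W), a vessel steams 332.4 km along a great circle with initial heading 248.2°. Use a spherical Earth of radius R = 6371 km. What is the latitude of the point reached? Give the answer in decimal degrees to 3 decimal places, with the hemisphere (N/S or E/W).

6.968°N

δ = d/R = 332.4/6371 = 0.052174 rad
φ₂ = arcsin(sin φ₁ cos δ + cos φ₁ sin δ cos θ)
   = arcsin(0.14069·0.99864 + 0.99005·0.05215·-0.37137) = 6.96836°
λ₂ = λ₁ + atan2(sin θ sin δ cos φ₁, cos δ − sin φ₁ sin φ₂) = -85.44426°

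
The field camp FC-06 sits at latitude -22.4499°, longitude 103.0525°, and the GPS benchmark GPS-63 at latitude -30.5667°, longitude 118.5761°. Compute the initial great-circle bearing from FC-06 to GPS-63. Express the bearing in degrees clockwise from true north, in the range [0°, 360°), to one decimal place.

Δλ = 15.5236°
y = sin Δλ · cos φ₂ = 0.230444
x = cos φ₁ sin φ₂ − sin φ₁ cos φ₂ cos Δλ = -0.153186
θ = atan2(y, x) = 123.6137° → 123.6137° (mod 360°)

123.6°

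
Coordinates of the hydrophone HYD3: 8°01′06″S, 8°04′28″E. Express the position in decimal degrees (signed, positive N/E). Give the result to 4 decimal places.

-8.0183°, +8.0744°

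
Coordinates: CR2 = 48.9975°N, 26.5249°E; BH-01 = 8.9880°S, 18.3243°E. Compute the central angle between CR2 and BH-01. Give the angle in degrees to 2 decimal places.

58.43°

Δφ = -57.9855°,  Δλ = -8.2006°
a = sin²(Δφ/2) + cos φ₁ cos φ₂ sin²(Δλ/2) = 0.238246
c = 2·arcsin(√a) = 1.019834 rad = 58.4322°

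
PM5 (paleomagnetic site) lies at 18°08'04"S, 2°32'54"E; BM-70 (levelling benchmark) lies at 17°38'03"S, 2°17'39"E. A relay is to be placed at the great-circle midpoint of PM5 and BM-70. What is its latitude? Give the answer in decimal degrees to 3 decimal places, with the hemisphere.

PM5: φ = -18.13444°, λ = +2.54833°
BM-70: φ = -17.63417°, λ = +2.29417°
Bx = cos φ₂ cos Δλ = 0.953001,  By = cos φ₂ sin Δλ = -0.004228
φₘ = atan2(sin φ₁ + sin φ₂, √((cos φ₁ + Bx)² + By²)) = -17.88435°
λₘ = λ₁ + atan2(By, cos φ₁ + Bx) = 2.42107°

17.884°S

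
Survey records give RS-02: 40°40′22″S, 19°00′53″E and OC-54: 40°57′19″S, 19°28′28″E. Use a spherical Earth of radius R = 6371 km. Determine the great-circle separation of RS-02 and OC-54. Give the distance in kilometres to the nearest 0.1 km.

49.8 km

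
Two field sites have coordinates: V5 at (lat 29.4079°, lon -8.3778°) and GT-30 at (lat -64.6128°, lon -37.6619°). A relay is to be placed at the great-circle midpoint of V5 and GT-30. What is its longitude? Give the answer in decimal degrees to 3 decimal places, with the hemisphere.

Bx = cos φ₂ cos Δλ = 0.373943,  By = cos φ₂ sin Δλ = -0.209711
φₘ = atan2(sin φ₁ + sin φ₂, √((cos φ₁ + Bx)² + By²)) = -18.08840°
λₘ = λ₁ + atan2(By, cos φ₁ + Bx) = -17.93841°

17.938°W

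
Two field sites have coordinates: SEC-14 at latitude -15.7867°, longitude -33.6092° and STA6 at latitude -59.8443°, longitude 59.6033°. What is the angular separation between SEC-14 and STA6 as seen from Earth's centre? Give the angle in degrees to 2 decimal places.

77.99°

Δφ = -44.0576°,  Δλ = 93.2125°
a = sin²(Δφ/2) + cos φ₁ cos φ₂ sin²(Δλ/2) = 0.395926
c = 2·arcsin(√a) = 1.361115 rad = 77.9862°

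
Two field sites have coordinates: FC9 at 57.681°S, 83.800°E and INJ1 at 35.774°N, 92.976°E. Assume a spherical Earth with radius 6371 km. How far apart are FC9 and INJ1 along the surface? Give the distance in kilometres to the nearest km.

10427 km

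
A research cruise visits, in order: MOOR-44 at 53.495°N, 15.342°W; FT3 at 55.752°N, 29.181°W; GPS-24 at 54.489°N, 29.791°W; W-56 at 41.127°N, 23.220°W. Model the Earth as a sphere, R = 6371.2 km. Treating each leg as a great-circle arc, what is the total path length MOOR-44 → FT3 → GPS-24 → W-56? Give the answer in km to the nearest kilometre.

2633 km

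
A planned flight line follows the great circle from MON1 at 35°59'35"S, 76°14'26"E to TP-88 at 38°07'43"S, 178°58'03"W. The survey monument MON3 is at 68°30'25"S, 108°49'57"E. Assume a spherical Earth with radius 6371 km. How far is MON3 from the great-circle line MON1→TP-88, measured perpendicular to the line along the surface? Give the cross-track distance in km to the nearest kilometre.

MON1: φ = -35.99306°, λ = +76.24056°
TP-88: φ = -38.12861°, λ = -178.96750°
MON3: φ = -68.50694°, λ = +108.83250°
δ₁₃ = central angle MON1→MON3 = 0.649179 rad  (haversine)
θ₁₃ = bearing MON1→MON3 = 160.946°,  θ₁₂ = bearing MON1→TP-88 = 129.077°
dₓₜ = R·arcsin(sin δ₁₃ · sin(θ₁₃ − θ₁₂)) = 6371·arcsin(0.60453·sin(31.869°)) = 2069.709 km
|dₓₜ| = 2069.709 km

2070 km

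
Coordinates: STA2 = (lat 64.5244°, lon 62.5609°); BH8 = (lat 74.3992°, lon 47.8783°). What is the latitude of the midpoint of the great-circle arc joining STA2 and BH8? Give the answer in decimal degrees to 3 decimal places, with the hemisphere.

69.608°N

Bx = cos φ₂ cos Δλ = 0.260151,  By = cos φ₂ sin Δλ = -0.068165
φₘ = atan2(sin φ₁ + sin φ₂, √((cos φ₁ + Bx)² + By²)) = 69.60801°
λₘ = λ₁ + atan2(By, cos φ₁ + Bx) = 56.92123°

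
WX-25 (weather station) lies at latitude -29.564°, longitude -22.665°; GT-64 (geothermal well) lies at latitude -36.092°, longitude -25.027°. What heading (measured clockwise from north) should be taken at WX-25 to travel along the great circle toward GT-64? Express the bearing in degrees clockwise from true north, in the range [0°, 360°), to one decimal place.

Δλ = -2.3620°
y = sin Δλ · cos φ₂ = -0.033303
x = cos φ₁ sin φ₂ − sin φ₁ cos φ₂ cos Δλ = -0.114027
θ = atan2(y, x) = -163.7189° → 196.2811° (mod 360°)

196.3°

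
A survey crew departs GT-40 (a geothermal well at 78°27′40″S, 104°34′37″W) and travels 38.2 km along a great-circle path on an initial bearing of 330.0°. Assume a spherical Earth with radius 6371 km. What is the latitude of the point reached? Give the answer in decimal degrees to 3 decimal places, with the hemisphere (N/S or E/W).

78.162°S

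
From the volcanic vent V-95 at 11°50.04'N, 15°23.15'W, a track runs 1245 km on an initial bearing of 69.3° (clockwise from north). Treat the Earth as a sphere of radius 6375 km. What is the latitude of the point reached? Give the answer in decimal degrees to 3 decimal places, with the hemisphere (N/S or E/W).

15.564°N

V-95: φ = +11.83400°, λ = -15.38583°
δ = d/R = 1245/6375 = 0.195294 rad
φ₂ = arcsin(sin φ₁ cos δ + cos φ₁ sin δ cos θ)
   = arcsin(0.20508·0.98099 + 0.97875·0.19406·0.35347) = 15.56398°
λ₂ = λ₁ + atan2(sin θ sin δ cos φ₁, cos δ − sin φ₁ sin φ₂) = -4.52423°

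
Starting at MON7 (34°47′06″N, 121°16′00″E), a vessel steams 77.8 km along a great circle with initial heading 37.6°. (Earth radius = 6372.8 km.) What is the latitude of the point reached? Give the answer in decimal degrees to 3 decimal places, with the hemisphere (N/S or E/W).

MON7: φ = +34.78500°, λ = +121.26667°
δ = d/R = 77.8/6372.8 = 0.012208 rad
φ₂ = arcsin(sin φ₁ cos δ + cos φ₁ sin δ cos θ)
   = arcsin(0.57050·0.99993 + 0.82130·0.01221·0.79229) = 35.33807°
λ₂ = λ₁ + atan2(sin θ sin δ cos φ₁, cos δ − sin φ₁ sin φ₂) = 121.78983°

35.338°N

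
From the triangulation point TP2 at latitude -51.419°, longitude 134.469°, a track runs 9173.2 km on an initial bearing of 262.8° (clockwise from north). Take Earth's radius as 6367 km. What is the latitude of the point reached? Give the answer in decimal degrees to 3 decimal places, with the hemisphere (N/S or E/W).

δ = d/R = 9173.2/6367 = 1.440741 rad
φ₂ = arcsin(sin φ₁ cos δ + cos φ₁ sin δ cos θ)
   = arcsin(-0.78173·0.12969 + 0.62362·0.99155·-0.12533) = -10.30462°
λ₂ = λ₁ + atan2(sin θ sin δ cos φ₁, cos δ − sin φ₁ sin φ₂) = 43.52133°

10.305°S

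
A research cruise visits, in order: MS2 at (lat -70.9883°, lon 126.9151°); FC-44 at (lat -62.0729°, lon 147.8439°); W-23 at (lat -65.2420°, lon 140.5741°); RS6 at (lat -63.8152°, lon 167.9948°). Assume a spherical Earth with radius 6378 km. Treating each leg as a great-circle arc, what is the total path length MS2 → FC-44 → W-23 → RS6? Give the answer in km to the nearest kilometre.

3159 km

MS2→FC-44: c = 0.210854 rad, d = 1344.83 km
FC-44→W-23: c = 0.078836 rad, d = 502.82 km
W-23→RS6: c = 0.205653 rad, d = 1311.66 km
Total = 1344.83 + 502.82 + 1311.66 = 3159.30 km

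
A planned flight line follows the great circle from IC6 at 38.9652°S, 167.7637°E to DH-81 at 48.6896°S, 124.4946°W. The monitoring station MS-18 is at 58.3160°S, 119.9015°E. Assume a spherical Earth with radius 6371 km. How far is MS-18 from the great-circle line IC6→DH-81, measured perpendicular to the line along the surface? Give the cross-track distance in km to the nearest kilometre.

3972 km

δ₁₃ = central angle IC6→MS-18 = 0.628152 rad  (haversine)
θ₁₃ = bearing IC6→MS-18 = 221.512°,  θ₁₂ = bearing IC6→DH-81 = 124.937°
dₓₜ = R·arcsin(sin δ₁₃ · sin(θ₁₃ − θ₁₂)) = 6371·arcsin(0.58765·sin(96.574°)) = 3971.580 km
|dₓₜ| = 3971.580 km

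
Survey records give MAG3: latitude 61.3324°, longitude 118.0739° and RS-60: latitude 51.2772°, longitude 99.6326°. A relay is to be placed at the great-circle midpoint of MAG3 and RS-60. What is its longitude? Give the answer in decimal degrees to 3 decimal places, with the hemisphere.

107.626°E

Bx = cos φ₂ cos Δλ = 0.593430,  By = cos φ₂ sin Δλ = -0.197883
φₘ = atan2(sin φ₁ + sin φ₂, √((cos φ₁ + Bx)² + By²)) = 56.64185°
λₘ = λ₁ + atan2(By, cos φ₁ + Bx) = 107.62629°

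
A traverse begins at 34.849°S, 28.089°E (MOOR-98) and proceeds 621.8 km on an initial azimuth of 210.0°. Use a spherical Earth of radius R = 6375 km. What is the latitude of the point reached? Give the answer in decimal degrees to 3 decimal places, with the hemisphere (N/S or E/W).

39.636°S

δ = d/R = 621.8/6375 = 0.097537 rad
φ₂ = arcsin(sin φ₁ cos δ + cos φ₁ sin δ cos θ)
   = arcsin(-0.57142·0.99525 + 0.82066·0.09738·-0.86603) = -39.63621°
λ₂ = λ₁ + atan2(sin θ sin δ cos φ₁, cos δ − sin φ₁ sin φ₂) = 24.46397°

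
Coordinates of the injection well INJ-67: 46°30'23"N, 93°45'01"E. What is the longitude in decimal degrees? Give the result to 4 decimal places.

93.7503°E

93° + 45′/60 + 1″/3600 = 93 + 0.75000 + 0.00028 = 93.7503°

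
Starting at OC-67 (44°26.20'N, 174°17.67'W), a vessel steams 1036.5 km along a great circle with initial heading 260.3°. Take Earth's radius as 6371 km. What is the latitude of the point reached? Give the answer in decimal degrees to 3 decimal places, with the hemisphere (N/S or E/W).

42.174°N

OC-67: φ = +44.43667°, λ = -174.29450°
δ = d/R = 1036.5/6371 = 0.162690 rad
φ₂ = arcsin(sin φ₁ cos δ + cos φ₁ sin δ cos θ)
   = arcsin(0.70012·0.98680 + 0.71402·0.16197·-0.16849) = 42.17437°
λ₂ = λ₁ + atan2(sin θ sin δ cos φ₁, cos δ − sin φ₁ sin φ₂) = 173.26461°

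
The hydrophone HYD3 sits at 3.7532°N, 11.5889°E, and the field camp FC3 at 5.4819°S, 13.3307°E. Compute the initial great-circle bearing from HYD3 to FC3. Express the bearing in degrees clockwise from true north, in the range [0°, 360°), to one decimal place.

Δλ = 1.7418°
y = sin Δλ · cos φ₂ = 0.030256
x = cos φ₁ sin φ₂ − sin φ₁ cos φ₂ cos Δλ = -0.160456
θ = atan2(y, x) = 169.3214° → 169.3214° (mod 360°)

169.3°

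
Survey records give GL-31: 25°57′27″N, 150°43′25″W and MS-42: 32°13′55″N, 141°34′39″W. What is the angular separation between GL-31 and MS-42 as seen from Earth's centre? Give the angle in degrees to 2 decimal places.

GL-31: φ = +25.95750°, λ = -150.72361°
MS-42: φ = +32.23194°, λ = -141.57750°
Δφ = 6.2744°,  Δλ = 9.1461°
a = sin²(Δφ/2) + cos φ₁ cos φ₂ sin²(Δλ/2) = 0.007830
c = 2·arcsin(√a) = 0.177205 rad = 10.1531°

10.15°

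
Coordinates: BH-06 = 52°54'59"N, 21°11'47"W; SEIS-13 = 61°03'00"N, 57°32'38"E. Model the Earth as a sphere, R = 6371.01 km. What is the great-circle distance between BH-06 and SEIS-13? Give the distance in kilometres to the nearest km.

4556 km

BH-06: φ = +52.91639°, λ = -21.19639°
SEIS-13: φ = +61.05000°, λ = +57.54389°
Δφ = 8.1336°,  Δλ = 78.7403°
a = sin²(Δφ/2) + cos φ₁ cos φ₂ sin²(Δλ/2) = 0.122470
c = 2·arcsin(√a) = 0.715050 rad = 40.9694°
d = R·c = 6371.01 × 0.715050 = 4555.6 km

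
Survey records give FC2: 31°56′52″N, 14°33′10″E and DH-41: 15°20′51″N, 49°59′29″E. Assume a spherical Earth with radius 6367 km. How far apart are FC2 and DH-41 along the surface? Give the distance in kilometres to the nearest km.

FC2: φ = +31.94778°, λ = +14.55278°
DH-41: φ = +15.34750°, λ = +49.99139°
Δφ = -16.6003°,  Δλ = 35.4386°
a = sin²(Δφ/2) + cos φ₁ cos φ₂ sin²(Δλ/2) = 0.096637
c = 2·arcsin(√a) = 0.632206 rad = 36.2227°
d = R·c = 6367 × 0.632206 = 4025.3 km

4025 km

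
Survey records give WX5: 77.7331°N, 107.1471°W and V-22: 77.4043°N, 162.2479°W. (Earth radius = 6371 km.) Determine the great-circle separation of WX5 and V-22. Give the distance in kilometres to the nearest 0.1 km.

1271.2 km

Δφ = -0.3288°,  Δλ = -55.1008°
a = sin²(Δφ/2) + cos φ₁ cos φ₂ sin²(Δλ/2) = 0.009920
c = 2·arcsin(√a) = 0.199532 rad = 11.4323°
d = R·c = 6371 × 0.199532 = 1271.2 km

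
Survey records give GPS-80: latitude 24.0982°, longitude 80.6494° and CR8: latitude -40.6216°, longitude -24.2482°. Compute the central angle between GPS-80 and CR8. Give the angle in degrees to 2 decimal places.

Δφ = -64.7198°,  Δλ = -104.8976°
a = sin²(Δφ/2) + cos φ₁ cos φ₂ sin²(Δλ/2) = 0.721981
c = 2·arcsin(√a) = 2.030812 rad = 116.3569°

116.36°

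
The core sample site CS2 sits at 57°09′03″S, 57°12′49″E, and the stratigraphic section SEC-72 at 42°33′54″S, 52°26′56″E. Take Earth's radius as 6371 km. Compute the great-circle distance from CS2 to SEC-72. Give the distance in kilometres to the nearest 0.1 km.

CS2: φ = -57.15083°, λ = +57.21361°
SEC-72: φ = -42.56500°, λ = +52.44889°
Δφ = 14.5858°,  Δλ = -4.7647°
a = sin²(Δφ/2) + cos φ₁ cos φ₂ sin²(Δλ/2) = 0.016805
c = 2·arcsin(√a) = 0.259997 rad = 14.8967°
d = R·c = 6371 × 0.259997 = 1656.4 km

1656.4 km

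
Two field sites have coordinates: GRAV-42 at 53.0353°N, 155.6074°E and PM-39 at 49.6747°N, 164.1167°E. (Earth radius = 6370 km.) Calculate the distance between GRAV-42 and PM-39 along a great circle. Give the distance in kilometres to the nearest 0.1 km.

698.3 km

Δφ = -3.3606°,  Δλ = 8.5093°
a = sin²(Δφ/2) + cos φ₁ cos φ₂ sin²(Δλ/2) = 0.003002
c = 2·arcsin(√a) = 0.109629 rad = 6.2813°
d = R·c = 6370 × 0.109629 = 698.3 km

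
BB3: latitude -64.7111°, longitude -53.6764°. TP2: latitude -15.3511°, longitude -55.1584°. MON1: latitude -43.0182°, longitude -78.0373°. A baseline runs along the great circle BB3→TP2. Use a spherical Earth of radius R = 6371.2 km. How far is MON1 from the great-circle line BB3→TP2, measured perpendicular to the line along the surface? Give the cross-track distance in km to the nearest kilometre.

1883 km

δ₁₃ = central angle BB3→MON1 = 0.447873 rad  (haversine)
θ₁₃ = bearing BB3→MON1 = 315.860°,  θ₁₂ = bearing BB3→TP2 = 358.117°
dₓₜ = R·arcsin(sin δ₁₃ · sin(θ₁₃ − θ₁₂)) = 6371.2·arcsin(0.43305·sin(-42.257°)) = -1882.608 km
|dₓₜ| = 1882.608 km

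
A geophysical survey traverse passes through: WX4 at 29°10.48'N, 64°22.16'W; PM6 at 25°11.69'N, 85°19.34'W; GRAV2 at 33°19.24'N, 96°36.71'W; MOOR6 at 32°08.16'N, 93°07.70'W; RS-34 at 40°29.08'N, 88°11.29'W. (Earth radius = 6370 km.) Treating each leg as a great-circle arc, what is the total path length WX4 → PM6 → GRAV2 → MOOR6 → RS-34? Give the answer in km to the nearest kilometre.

WX4: φ = +29.17467°, λ = -64.36933°
PM6: φ = +25.19483°, λ = -85.32233°
GRAV2: φ = +33.32067°, λ = -96.61183°
MOOR6: φ = +32.13600°, λ = -93.12833°
RS-34: φ = +40.48467°, λ = -88.18817°
WX4→PM6: c = 0.332147 rad, d = 2115.78 km
PM6→GRAV2: c = 0.222587 rad, d = 1417.88 km
GRAV2→MOOR6: c = 0.055164 rad, d = 351.39 km
MOOR6→RS-34: c = 0.161356 rad, d = 1027.84 km
Total = 2115.78 + 1417.88 + 351.39 + 1027.84 = 4912.89 km

4913 km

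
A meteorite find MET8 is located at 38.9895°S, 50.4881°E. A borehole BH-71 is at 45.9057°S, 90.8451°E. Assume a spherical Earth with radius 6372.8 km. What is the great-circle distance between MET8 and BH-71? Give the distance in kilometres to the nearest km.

3362 km

Δφ = -6.9162°,  Δλ = 40.3570°
a = sin²(Δφ/2) + cos φ₁ cos φ₂ sin²(Δλ/2) = 0.067993
c = 2·arcsin(√a) = 0.527607 rad = 30.2297°
d = R·c = 6372.8 × 0.527607 = 3362.3 km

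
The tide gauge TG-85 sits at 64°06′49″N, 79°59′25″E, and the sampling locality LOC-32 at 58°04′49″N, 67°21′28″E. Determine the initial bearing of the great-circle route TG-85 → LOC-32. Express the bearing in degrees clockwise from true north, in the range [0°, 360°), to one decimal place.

231.0°

TG-85: φ = +64.11361°, λ = +79.99028°
LOC-32: φ = +58.08028°, λ = +67.35778°
Δλ = -12.6325°
y = sin Δλ · cos φ₂ = -0.115632
x = cos φ₁ sin φ₂ − sin φ₁ cos φ₂ cos Δλ = -0.093592
θ = atan2(y, x) = -128.9867° → 231.0133° (mod 360°)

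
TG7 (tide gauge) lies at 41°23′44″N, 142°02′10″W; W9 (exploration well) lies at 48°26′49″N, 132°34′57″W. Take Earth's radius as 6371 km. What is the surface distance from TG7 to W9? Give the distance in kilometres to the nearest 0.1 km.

1079.5 km

TG7: φ = +41.39556°, λ = -142.03611°
W9: φ = +48.44694°, λ = -132.58250°
Δφ = 7.0514°,  Δλ = 9.4536°
a = sin²(Δφ/2) + cos φ₁ cos φ₂ sin²(Δλ/2) = 0.007161
c = 2·arcsin(√a) = 0.169445 rad = 9.7085°
d = R·c = 6371 × 0.169445 = 1079.5 km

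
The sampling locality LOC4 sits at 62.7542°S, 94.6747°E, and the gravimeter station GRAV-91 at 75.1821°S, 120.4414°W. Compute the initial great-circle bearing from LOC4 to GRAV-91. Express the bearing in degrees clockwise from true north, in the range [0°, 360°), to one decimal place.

Δλ = 144.8839°
y = sin Δλ · cos φ₂ = 0.147115
x = cos φ₁ sin φ₂ − sin φ₁ cos φ₂ cos Δλ = -0.628572
θ = atan2(y, x) = 166.8272° → 166.8272° (mod 360°)

166.8°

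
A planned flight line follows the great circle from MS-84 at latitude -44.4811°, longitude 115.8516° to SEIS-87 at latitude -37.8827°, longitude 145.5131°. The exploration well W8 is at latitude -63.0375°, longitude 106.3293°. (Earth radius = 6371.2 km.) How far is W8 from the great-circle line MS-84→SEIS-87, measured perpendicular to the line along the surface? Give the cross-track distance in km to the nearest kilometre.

δ₁₃ = central angle MS-84→W8 = 0.337597 rad  (haversine)
θ₁₃ = bearing MS-84→W8 = 193.089°,  θ₁₂ = bearing MS-84→SEIS-87 = 83.798°
dₓₜ = R·arcsin(sin δ₁₃ · sin(θ₁₃ − θ₁₂)) = 6371.2·arcsin(0.33122·sin(109.290°)) = 2025.751 km
|dₓₜ| = 2025.751 km

2026 km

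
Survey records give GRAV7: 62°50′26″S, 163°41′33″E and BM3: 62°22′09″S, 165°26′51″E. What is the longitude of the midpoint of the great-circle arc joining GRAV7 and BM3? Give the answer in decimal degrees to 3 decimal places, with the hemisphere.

164.577°E

GRAV7: φ = -62.84056°, λ = +163.69250°
BM3: φ = -62.36917°, λ = +165.44750°
Bx = cos φ₂ cos Δλ = 0.463555,  By = cos φ₂ sin Δλ = 0.014203
φₘ = atan2(sin φ₁ + sin φ₂, √((cos φ₁ + Bx)² + By²)) = -62.60761°
λₘ = λ₁ + atan2(By, cos φ₁ + Bx) = 164.57697°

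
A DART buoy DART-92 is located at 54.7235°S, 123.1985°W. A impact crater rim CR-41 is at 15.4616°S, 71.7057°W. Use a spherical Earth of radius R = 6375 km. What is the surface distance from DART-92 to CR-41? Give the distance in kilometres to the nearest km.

Δφ = 39.2619°,  Δλ = 51.4928°
a = sin²(Δφ/2) + cos φ₁ cos φ₂ sin²(Δλ/2) = 0.217900
c = 2·arcsin(√a) = 0.971333 rad = 55.6533°
d = R·c = 6375 × 0.971333 = 6192.2 km

6192 km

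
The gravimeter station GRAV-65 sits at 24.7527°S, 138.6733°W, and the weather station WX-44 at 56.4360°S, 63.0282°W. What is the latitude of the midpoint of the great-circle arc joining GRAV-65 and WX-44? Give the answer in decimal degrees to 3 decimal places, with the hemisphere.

46.830°S

Bx = cos φ₂ cos Δλ = 0.137071,  By = cos φ₂ sin Δλ = 0.535607
φₘ = atan2(sin φ₁ + sin φ₂, √((cos φ₁ + Bx)² + By²)) = -46.83018°
λₘ = λ₁ + atan2(By, cos φ₁ + Bx) = -111.54057°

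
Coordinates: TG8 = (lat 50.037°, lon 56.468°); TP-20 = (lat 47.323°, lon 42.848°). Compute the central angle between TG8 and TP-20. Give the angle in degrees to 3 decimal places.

Δφ = -2.7140°,  Δλ = -13.6200°
a = sin²(Δφ/2) + cos φ₁ cos φ₂ sin²(Δλ/2) = 0.006683
c = 2·arcsin(√a) = 0.163677 rad = 9.3780°

9.378°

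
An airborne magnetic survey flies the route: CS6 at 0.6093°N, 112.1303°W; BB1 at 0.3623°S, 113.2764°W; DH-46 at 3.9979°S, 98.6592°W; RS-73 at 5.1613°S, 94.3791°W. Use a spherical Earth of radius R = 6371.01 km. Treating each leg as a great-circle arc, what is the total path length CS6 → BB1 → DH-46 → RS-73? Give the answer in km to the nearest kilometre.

2332 km

CS6→BB1: c = 0.026224 rad, d = 167.07 km
BB1→DH-46: c = 0.262669 rad, d = 1673.47 km
DH-46→RS-73: c = 0.077181 rad, d = 491.72 km
Total = 167.07 + 1673.47 + 491.72 = 2332.26 km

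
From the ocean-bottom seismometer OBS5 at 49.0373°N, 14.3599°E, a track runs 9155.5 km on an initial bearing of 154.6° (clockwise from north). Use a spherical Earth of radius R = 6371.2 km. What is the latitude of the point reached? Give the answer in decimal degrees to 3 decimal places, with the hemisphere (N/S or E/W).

δ = d/R = 9155.5/6371.2 = 1.437013 rad
φ₂ = arcsin(sin φ₁ cos δ + cos φ₁ sin δ cos θ)
   = arcsin(0.75514·0.13338 + 0.65557·0.99106·-0.90334) = -29.08997°
λ₂ = λ₁ + atan2(sin θ sin δ cos φ₁, cos δ − sin φ₁ sin φ₂) = 43.46850°

29.090°S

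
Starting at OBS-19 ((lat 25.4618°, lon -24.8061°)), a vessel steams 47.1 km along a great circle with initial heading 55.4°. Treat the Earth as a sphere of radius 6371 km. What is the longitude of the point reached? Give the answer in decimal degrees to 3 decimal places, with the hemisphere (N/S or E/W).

24.419°W

δ = d/R = 47.1/6371 = 0.007393 rad
φ₂ = arcsin(sin φ₁ cos δ + cos φ₁ sin δ cos θ)
   = arcsin(0.42991·0.99997 + 0.90287·0.00739·0.56784) = 25.70182°
λ₂ = λ₁ + atan2(sin θ sin δ cos φ₁, cos δ − sin φ₁ sin φ₂) = -24.41915°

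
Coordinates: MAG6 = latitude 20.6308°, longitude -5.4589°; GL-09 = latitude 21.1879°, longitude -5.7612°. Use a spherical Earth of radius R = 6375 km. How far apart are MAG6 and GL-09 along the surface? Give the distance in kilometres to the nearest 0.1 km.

Δφ = 0.5571°,  Δλ = -0.3023°
a = sin²(Δφ/2) + cos φ₁ cos φ₂ sin²(Δλ/2) = 0.000030
c = 2·arcsin(√a) = 0.010901 rad = 0.6246°
d = R·c = 6375 × 0.010901 = 69.5 km

69.5 km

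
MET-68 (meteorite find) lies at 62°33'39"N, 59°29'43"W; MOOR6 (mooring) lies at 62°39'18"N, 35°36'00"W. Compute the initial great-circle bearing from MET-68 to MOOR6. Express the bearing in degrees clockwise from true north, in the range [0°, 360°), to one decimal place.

MET-68: φ = +62.56083°, λ = -59.49528°
MOOR6: φ = +62.65500°, λ = -35.60000°
Δλ = 23.8953°
y = sin Δλ · cos φ₂ = 0.186066
x = cos φ₁ sin φ₂ − sin φ₁ cos φ₂ cos Δλ = 0.036586
θ = atan2(y, x) = 78.8759° → 78.8759° (mod 360°)

78.9°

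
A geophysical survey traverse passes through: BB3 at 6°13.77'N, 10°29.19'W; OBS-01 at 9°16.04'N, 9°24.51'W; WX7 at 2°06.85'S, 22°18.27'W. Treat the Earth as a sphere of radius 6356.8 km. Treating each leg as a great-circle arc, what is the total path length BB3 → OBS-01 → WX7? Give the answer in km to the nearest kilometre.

BB3: φ = +6.22950°, λ = -10.48650°
OBS-01: φ = +9.26733°, λ = -9.40850°
WX7: φ = -2.11417°, λ = -22.30450°
BB3→OBS-01: c = 0.056202 rad, d = 357.26 km
OBS-01→WX7: c = 0.299589 rad, d = 1904.43 km
Total = 357.26 + 1904.43 = 2261.69 km

2262 km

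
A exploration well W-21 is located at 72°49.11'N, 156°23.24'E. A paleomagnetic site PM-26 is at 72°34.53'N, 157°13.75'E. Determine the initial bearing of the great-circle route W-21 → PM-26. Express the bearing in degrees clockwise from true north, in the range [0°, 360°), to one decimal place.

W-21: φ = +72.81850°, λ = +156.38733°
PM-26: φ = +72.57550°, λ = +157.22917°
Δλ = 0.8418°
y = sin Δλ · cos φ₂ = 0.004400
x = cos φ₁ sin φ₂ − sin φ₁ cos φ₂ cos Δλ = -0.004210
θ = atan2(y, x) = 133.7404° → 133.7404° (mod 360°)

133.7°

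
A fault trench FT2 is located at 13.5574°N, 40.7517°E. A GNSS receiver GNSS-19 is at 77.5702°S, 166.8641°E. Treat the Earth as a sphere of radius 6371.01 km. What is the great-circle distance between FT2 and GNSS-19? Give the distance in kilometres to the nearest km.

12301 km

Δφ = -91.1276°,  Δλ = 126.1124°
a = sin²(Δφ/2) + cos φ₁ cos φ₂ sin²(Δλ/2) = 0.676124
c = 2·arcsin(√a) = 1.930768 rad = 110.6249°
d = R·c = 6371.01 × 1.930768 = 12300.9 km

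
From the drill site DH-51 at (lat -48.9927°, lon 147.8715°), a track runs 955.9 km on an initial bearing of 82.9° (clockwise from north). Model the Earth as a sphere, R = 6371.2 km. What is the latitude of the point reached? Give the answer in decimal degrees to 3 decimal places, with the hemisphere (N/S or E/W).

47.225°S

δ = d/R = 955.9/6371.2 = 0.150035 rad
φ₂ = arcsin(sin φ₁ cos δ + cos φ₁ sin δ cos θ)
   = arcsin(-0.75463·0.98877 + 0.65616·0.14947·0.12360) = -47.22498°
λ₂ = λ₁ + atan2(sin θ sin δ cos φ₁, cos δ − sin φ₁ sin φ₂) = 160.48709°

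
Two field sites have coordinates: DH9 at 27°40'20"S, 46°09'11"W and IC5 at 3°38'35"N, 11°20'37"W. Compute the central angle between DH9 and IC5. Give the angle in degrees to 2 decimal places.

45.88°

DH9: φ = -27.67222°, λ = -46.15306°
IC5: φ = +3.64306°, λ = -11.34361°
Δφ = 31.3153°,  Δλ = 34.8094°
a = sin²(Δφ/2) + cos φ₁ cos φ₂ sin²(Δλ/2) = 0.151918
c = 2·arcsin(√a) = 0.800757 rad = 45.8800°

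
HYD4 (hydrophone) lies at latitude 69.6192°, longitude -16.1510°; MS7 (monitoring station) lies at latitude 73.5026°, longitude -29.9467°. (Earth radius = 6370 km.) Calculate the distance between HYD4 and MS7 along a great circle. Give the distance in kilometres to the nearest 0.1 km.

Δφ = 3.8834°,  Δλ = -13.7957°
a = sin²(Δφ/2) + cos φ₁ cos φ₂ sin²(Δλ/2) = 0.002574
c = 2·arcsin(√a) = 0.101522 rad = 5.8168°
d = R·c = 6370 × 0.101522 = 646.7 km

646.7 km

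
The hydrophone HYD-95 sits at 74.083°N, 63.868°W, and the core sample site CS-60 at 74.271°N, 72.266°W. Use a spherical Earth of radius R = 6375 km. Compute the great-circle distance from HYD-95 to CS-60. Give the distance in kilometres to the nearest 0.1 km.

255.4 km

Δφ = 0.1880°,  Δλ = -8.3980°
a = sin²(Δφ/2) + cos φ₁ cos φ₂ sin²(Δλ/2) = 0.000401
c = 2·arcsin(√a) = 0.040066 rad = 2.2956°
d = R·c = 6375 × 0.040066 = 255.4 km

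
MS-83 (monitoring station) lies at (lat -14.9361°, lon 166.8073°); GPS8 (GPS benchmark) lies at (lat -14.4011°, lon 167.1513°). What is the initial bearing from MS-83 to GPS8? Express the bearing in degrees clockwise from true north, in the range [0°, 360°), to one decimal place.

Δλ = 0.3440°
y = sin Δλ · cos φ₂ = 0.005815
x = cos φ₁ sin φ₂ − sin φ₁ cos φ₂ cos Δλ = 0.009333
θ = atan2(y, x) = 31.9267° → 31.9267° (mod 360°)

31.9°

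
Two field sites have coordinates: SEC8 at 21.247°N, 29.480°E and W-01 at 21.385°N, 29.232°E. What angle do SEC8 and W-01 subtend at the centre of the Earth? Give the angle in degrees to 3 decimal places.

Δφ = 0.1380°,  Δλ = -0.2480°
a = sin²(Δφ/2) + cos φ₁ cos φ₂ sin²(Δλ/2) = 0.000006
c = 2·arcsin(√a) = 0.004697 rad = 0.2691°

0.269°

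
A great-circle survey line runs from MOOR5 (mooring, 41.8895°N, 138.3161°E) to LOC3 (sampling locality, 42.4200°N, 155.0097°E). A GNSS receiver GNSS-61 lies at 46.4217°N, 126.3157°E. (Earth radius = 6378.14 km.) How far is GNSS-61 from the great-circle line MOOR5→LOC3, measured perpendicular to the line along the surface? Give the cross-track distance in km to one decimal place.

692.1 km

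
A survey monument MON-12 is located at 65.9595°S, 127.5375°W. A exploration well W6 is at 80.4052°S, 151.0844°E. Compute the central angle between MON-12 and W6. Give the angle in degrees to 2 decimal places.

24.40°

Δφ = -14.4457°,  Δλ = -81.3781°
a = sin²(Δφ/2) + cos φ₁ cos φ₂ sin²(Δλ/2) = 0.044669
c = 2·arcsin(√a) = 0.425913 rad = 24.4030°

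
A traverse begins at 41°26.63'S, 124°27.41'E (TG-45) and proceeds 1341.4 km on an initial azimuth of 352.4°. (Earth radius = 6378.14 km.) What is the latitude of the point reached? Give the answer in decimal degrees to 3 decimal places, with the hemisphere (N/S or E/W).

29.484°S

TG-45: φ = -41.44383°, λ = +124.45683°
δ = d/R = 1341.4/6378.14 = 0.210312 rad
φ₂ = arcsin(sin φ₁ cos δ + cos φ₁ sin δ cos θ)
   = arcsin(-0.66189·0.97797 + 0.74960·0.20877·0.99122) = -29.48428°
λ₂ = λ₁ + atan2(sin θ sin δ cos φ₁, cos δ − sin φ₁ sin φ₂) = 122.63920°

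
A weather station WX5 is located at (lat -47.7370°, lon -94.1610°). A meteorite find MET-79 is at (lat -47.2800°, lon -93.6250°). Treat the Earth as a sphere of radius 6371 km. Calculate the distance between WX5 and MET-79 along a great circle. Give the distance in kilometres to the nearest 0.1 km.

Δφ = 0.4570°,  Δλ = 0.5360°
a = sin²(Δφ/2) + cos φ₁ cos φ₂ sin²(Δλ/2) = 0.000026
c = 2·arcsin(√a) = 0.010176 rad = 0.5830°
d = R·c = 6371 × 0.010176 = 64.8 km

64.8 km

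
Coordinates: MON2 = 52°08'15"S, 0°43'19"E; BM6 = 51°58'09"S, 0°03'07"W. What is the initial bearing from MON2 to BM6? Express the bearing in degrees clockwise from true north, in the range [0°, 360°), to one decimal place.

289.2°

MON2: φ = -52.13750°, λ = +0.72194°
BM6: φ = -51.96917°, λ = -0.05194°
Δλ = -0.7739°
y = sin Δλ · cos φ₂ = -0.008321
x = cos φ₁ sin φ₂ − sin φ₁ cos φ₂ cos Δλ = 0.002894
θ = atan2(y, x) = -70.8254° → 289.1746° (mod 360°)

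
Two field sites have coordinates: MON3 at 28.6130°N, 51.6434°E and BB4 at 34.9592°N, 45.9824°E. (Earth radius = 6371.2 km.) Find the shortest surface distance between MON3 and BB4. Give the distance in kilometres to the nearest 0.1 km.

Δφ = 6.3462°,  Δλ = -5.6610°
a = sin²(Δφ/2) + cos φ₁ cos φ₂ sin²(Δλ/2) = 0.004818
c = 2·arcsin(√a) = 0.138941 rad = 7.9607°
d = R·c = 6371.2 × 0.138941 = 885.2 km

885.2 km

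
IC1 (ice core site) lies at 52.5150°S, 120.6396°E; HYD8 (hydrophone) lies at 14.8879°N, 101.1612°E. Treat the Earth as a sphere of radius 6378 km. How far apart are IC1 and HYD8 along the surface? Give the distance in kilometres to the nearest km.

7734 km

Δφ = 67.4029°,  Δλ = -19.4784°
a = sin²(Δφ/2) + cos φ₁ cos φ₂ sin²(Δλ/2) = 0.324706
c = 2·arcsin(√a) = 1.212597 rad = 69.4767°
d = R·c = 6378 × 1.212597 = 7733.9 km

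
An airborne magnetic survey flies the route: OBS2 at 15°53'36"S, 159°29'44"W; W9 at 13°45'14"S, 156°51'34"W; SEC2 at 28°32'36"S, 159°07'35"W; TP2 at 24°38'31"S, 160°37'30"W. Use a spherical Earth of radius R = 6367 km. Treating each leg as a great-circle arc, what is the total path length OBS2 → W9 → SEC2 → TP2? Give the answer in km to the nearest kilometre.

OBS2: φ = -15.89333°, λ = -159.49556°
W9: φ = -13.75389°, λ = -156.85944°
SEC2: φ = -28.54333°, λ = -159.12639°
TP2: φ = -24.64194°, λ = -160.62500°
OBS2→W9: c = 0.058071 rad, d = 369.74 km
W9→SEC2: c = 0.260728 rad, d = 1660.05 km
SEC2→TP2: c = 0.071994 rad, d = 458.39 km
Total = 369.74 + 1660.05 + 458.39 = 2488.18 km

2488 km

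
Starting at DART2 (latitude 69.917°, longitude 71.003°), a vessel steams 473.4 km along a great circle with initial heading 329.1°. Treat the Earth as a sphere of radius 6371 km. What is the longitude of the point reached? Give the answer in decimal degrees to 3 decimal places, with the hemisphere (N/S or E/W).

63.320°E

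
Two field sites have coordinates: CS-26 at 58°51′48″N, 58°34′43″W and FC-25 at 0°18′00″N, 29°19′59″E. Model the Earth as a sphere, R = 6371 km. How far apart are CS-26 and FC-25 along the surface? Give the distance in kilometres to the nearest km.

CS-26: φ = +58.86333°, λ = -58.57861°
FC-25: φ = +0.30000°, λ = +29.33306°
Δφ = -58.5633°,  Δλ = 87.9117°
a = sin²(Δφ/2) + cos φ₁ cos φ₂ sin²(Δλ/2) = 0.488338
c = 2·arcsin(√a) = 1.547470 rad = 88.6635°
d = R·c = 6371 × 1.547470 = 9858.9 km

9859 km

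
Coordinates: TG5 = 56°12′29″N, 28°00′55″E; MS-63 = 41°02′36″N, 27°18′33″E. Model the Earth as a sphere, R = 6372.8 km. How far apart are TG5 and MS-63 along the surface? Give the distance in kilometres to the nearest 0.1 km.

1687.5 km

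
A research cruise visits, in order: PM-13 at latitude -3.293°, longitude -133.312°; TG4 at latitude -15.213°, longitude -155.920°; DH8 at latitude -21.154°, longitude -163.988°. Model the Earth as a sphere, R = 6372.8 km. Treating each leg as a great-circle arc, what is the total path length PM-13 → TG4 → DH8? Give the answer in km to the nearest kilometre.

3887 km

PM-13→TG4: c = 0.440804 rad, d = 2809.16 km
TG4→DH8: c = 0.169189 rad, d = 1078.21 km
Total = 2809.16 + 1078.21 = 3887.37 km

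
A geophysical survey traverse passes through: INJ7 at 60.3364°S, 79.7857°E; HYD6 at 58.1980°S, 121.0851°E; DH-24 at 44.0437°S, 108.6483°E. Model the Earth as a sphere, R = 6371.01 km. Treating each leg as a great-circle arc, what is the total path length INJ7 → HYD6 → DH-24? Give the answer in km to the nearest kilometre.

4111 km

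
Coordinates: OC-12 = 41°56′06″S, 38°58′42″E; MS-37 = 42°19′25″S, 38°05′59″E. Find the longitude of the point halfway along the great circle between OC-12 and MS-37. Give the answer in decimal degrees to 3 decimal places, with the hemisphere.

OC-12: φ = -41.93500°, λ = +38.97833°
MS-37: φ = -42.32361°, λ = +38.09972°
Bx = cos φ₂ cos Δλ = 0.739267,  By = cos φ₂ sin Δλ = -0.011337
φₘ = atan2(sin φ₁ + sin φ₂, √((cos φ₁ + Bx)² + By²)) = -42.13014°
λₘ = λ₁ + atan2(By, cos φ₁ + Bx) = 38.54038°

38.540°E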